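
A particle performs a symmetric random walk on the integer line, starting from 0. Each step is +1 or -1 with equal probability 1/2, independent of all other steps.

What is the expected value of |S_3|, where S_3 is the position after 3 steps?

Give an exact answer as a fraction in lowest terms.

Answer: 3/2

Derivation:
S_3 takes values m ≡ 1 (mod 2) with |m| ≤ 3; P(S_3=m) = C(3,(3+m)/2)/2^3.
Total paths: 2^3 = 8
Distribution: P(S=-3)=1/8, P(S=-1)=3/8, P(S=1)=3/8, P(S=3)=1/8
E[|S_3|] = Σ_m |m|·P(S_3=m) = 12/8 = 3/2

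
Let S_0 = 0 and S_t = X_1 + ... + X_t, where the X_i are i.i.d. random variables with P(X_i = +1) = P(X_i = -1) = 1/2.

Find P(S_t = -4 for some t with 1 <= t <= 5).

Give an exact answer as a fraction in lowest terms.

Count via complement. Let g(t,s) = #length-t paths at position s with S_1..S_t all ≠ -4.
g(t,s) = g(t-1,s-1) + g(t-1,s+1) for s ≠ -4; g(t,-4) = 0.
t=0: g(0,0)=1
t=1: g(1,-1)=1 g(1,1)=1
t=2: g(2,-2)=1 g(2,0)=2 g(2,2)=1
t=3: g(3,-3)=1 g(3,-1)=3 g(3,1)=3 g(3,3)=1
t=4: g(4,-2)=4 g(4,0)=6 g(4,2)=4 g(4,4)=1
t=5: g(5,-3)=4 g(5,-1)=10 g(5,1)=10 g(5,3)=5 g(5,5)=1
Paths never hitting -4: Σ_s g(5,s) = 30
Paths hitting -4: 2^5 - 30 = 2
P = 2/32 = 1/16

Answer: 1/16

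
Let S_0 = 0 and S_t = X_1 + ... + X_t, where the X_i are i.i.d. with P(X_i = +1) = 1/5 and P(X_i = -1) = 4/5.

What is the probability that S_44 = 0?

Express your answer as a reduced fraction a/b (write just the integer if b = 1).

Answer: 7403140085125030298517504/1136868377216160297393798828125

Derivation:
To be at 0 after 44 steps: need exactly 22 steps of +1 and 22 of -1.
Number of such sequences: C(44,22) = 2104098963720
Each has probability (1/5)^22 · (4/5)^22 = 17592186044416/5684341886080801486968994140625
P = 2104098963720 · 17592186044416/5684341886080801486968994140625 = 7403140085125030298517504/1136868377216160297393798828125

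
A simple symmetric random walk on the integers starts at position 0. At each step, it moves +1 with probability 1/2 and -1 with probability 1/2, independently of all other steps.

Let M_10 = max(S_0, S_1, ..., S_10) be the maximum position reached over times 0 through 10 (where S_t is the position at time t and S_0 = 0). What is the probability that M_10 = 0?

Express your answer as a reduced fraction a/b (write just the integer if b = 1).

Answer: 63/256

Derivation:
Let M_10 = max(S_0,...,S_10). Use the reflection principle: for j ≥ 1, #{paths with M_10 ≥ j} = #{S_10 ≥ j} + #{S_10 ≥ j+1}.
P(M_10 ≥ 0) = 1 since S_0 = 0, so #{M_10 ≥ 0} = 1024.
#{M_10 ≥ 1} = #{S_10 ≥ 1} + #{S_10 ≥ 2} = 386 + 386 = 772.
#{M_10 = 0} = 1024 - 772 = 252.
P(M_10 = 0) = 252/1024 = 63/256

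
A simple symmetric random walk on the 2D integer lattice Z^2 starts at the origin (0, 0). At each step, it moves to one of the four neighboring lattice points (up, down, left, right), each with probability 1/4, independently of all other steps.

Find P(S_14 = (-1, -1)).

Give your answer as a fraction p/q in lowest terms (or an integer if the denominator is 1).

Answer: 1288287/33554432

Derivation:
Let h be the number of horizontal steps (so 14-h are vertical). To end at (-1,-1) need (h-1)/2 right-steps and ((14-h)-1)/2 up-steps.
Sum over h with 1 ≤ h ≤ 13, h ≡ 1 (mod 2), 14-h ≡ 1 (mod 2):
h=1: C(14,1)·C(1,0)·C(13,6) = 14·1·1716 = 24024
h=3: C(14,3)·C(3,1)·C(11,5) = 364·3·462 = 504504
h=5: C(14,5)·C(5,2)·C(9,4) = 2002·10·126 = 2522520
h=7: C(14,7)·C(7,3)·C(7,3) = 3432·35·35 = 4204200
h=9: C(14,9)·C(9,4)·C(5,2) = 2002·126·10 = 2522520
h=11: C(14,11)·C(11,5)·C(3,1) = 364·462·3 = 504504
h=13: C(14,13)·C(13,6)·C(1,0) = 14·1716·1 = 24024
Total favorable: 10306296
Total paths: 4^14 = 268435456
P = 10306296/268435456 = 1288287/33554432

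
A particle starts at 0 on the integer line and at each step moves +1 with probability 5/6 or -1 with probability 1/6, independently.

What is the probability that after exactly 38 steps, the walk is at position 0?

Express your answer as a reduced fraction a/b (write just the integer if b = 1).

Answer: 28089891910552978515625/15471637197735803319257923584

Derivation:
To be at 0 after 38 steps: need exactly 19 steps of +1 and 19 of -1.
Number of such sequences: C(38,19) = 35345263800
Each has probability (5/6)^19 · (1/6)^19 = 19073486328125/371319292745659279662190166016
P = 35345263800 · 19073486328125/371319292745659279662190166016 = 28089891910552978515625/15471637197735803319257923584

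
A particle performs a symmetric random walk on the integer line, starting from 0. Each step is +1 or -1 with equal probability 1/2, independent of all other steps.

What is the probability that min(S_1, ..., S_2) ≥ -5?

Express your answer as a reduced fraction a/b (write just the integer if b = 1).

Answer: 1

Derivation:
Let f(t,s) = #length-t paths at position s with S_1..S_t all ≥ -5.
f(t,s) = f(t-1,s-1) + f(t-1,s+1) for s ≥ -5; f(t,s) = 0 for s < -5.
t=0: f(0,0)=1
t=1: f(1,-1)=1 f(1,1)=1
t=2: f(2,-2)=1 f(2,0)=2 f(2,2)=1
Σ_s f(2,s) = 4
P = 4/4 = 1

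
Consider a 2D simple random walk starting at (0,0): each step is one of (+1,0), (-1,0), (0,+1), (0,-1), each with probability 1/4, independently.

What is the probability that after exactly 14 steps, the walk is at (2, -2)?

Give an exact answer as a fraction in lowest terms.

Let h be the number of horizontal steps (so 14-h are vertical). To end at (2,-2) need (h+2)/2 right-steps and ((14-h)-2)/2 up-steps.
Sum over h with 2 ≤ h ≤ 12, h ≡ 0 (mod 2), 14-h ≡ 0 (mod 2):
h=2: C(14,2)·C(2,2)·C(12,5) = 91·1·792 = 72072
h=4: C(14,4)·C(4,3)·C(10,4) = 1001·4·210 = 840840
h=6: C(14,6)·C(6,4)·C(8,3) = 3003·15·56 = 2522520
h=8: C(14,8)·C(8,5)·C(6,2) = 3003·56·15 = 2522520
h=10: C(14,10)·C(10,6)·C(4,1) = 1001·210·4 = 840840
h=12: C(14,12)·C(12,7)·C(2,0) = 91·792·1 = 72072
Total favorable: 6870864
Total paths: 4^14 = 268435456
P = 6870864/268435456 = 429429/16777216

Answer: 429429/16777216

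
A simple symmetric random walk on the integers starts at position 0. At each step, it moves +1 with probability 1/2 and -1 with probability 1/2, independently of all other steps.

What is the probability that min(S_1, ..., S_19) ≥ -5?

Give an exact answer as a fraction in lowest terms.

Answer: 54587/65536

Derivation:
Let f(t,s) = #length-t paths at position s with S_1..S_t all ≥ -5.
f(t,s) = f(t-1,s-1) + f(t-1,s+1) for s ≥ -5; f(t,s) = 0 for s < -5.
t=0: f(0,0)=1
t=1: f(1,-1)=1 f(1,1)=1
t=2: f(2,-2)=1 f(2,0)=2 f(2,2)=1
t=3: f(3,-3)=1 f(3,-1)=3 f(3,1)=3 f(3,3)=1
t=4: f(4,-4)=1 f(4,-2)=4 f(4,0)=6 f(4,2)=4 f(4,4)=1
t=5: f(5,-5)=1 f(5,-3)=5 f(5,-1)=10 f(5,1)=10 f(5,3)=5 f(5,5)=1
t=6: f(6,-4)=6 f(6,-2)=15 f(6,0)=20 f(6,2)=15 f(6,4)=6 f(6,6)=1
t=7: f(7,-5)=6 f(7,-3)=21 f(7,-1)=35 f(7,1)=35 f(7,3)=21 f(7,5)=7 f(7,7)=1
t=8: f(8,-4)=27 f(8,-2)=56 f(8,0)=70 f(8,2)=56 f(8,4)=28 f(8,6)=8 f(8,8)=1
t=9: f(9,-5)=27 f(9,-3)=83 f(9,-1)=126 f(9,1)=126 f(9,3)=84 f(9,5)=36 f(9,7)=9 f(9,9)=1
t=10: f(10,-4)=110 f(10,-2)=209 f(10,0)=252 f(10,2)=210 f(10,4)=120 f(10,6)=45 f(10,8)=10 f(10,10)=1
t=11: f(11,-5)=110 f(11,-3)=319 f(11,-1)=461 f(11,1)=462 f(11,3)=330 f(11,5)=165 f(11,7)=55 f(11,9)=11 f(11,11)=1
t=12: f(12,-4)=429 f(12,-2)=780 f(12,0)=923 f(12,2)=792 f(12,4)=495 f(12,6)=220 f(12,8)=66 f(12,10)=12 f(12,12)=1
t=13: f(13,-5)=429 f(13,-3)=1209 f(13,-1)=1703 f(13,1)=1715 f(13,3)=1287 f(13,5)=715 f(13,7)=286 f(13,9)=78 f(13,11)=13 f(13,13)=1
t=14: f(14,-4)=1638 f(14,-2)=2912 f(14,0)=3418 f(14,2)=3002 f(14,4)=2002 f(14,6)=1001 f(14,8)=364 f(14,10)=91 f(14,12)=14 f(14,14)=1
t=15: f(15,-5)=1638 f(15,-3)=4550 f(15,-1)=6330 f(15,1)=6420 f(15,3)=5004 f(15,5)=3003 f(15,7)=1365 f(15,9)=455 f(15,11)=105 f(15,13)=15 f(15,15)=1
t=16: f(16,-4)=6188 f(16,-2)=10880 f(16,0)=12750 f(16,2)=11424 f(16,4)=8007 f(16,6)=4368 f(16,8)=1820 f(16,10)=560 f(16,12)=120 f(16,14)=16 f(16,16)=1
t=17: f(17,-5)=6188 f(17,-3)=17068 f(17,-1)=23630 f(17,1)=24174 f(17,3)=19431 f(17,5)=12375 f(17,7)=6188 f(17,9)=2380 f(17,11)=680 f(17,13)=136 f(17,15)=17 f(17,17)=1
t=18: f(18,-4)=23256 f(18,-2)=40698 f(18,0)=47804 f(18,2)=43605 f(18,4)=31806 f(18,6)=18563 f(18,8)=8568 f(18,10)=3060 f(18,12)=816 f(18,14)=153 f(18,16)=18 f(18,18)=1
t=19: f(19,-5)=23256 f(19,-3)=63954 f(19,-1)=88502 f(19,1)=91409 f(19,3)=75411 f(19,5)=50369 f(19,7)=27131 f(19,9)=11628 f(19,11)=3876 f(19,13)=969 f(19,15)=171 f(19,17)=19 f(19,19)=1
Σ_s f(19,s) = 436696
P = 436696/524288 = 54587/65536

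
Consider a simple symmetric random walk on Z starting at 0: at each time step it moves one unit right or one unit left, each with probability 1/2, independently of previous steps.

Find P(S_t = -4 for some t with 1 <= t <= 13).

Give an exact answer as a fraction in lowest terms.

Answer: 1093/4096

Derivation:
Count via complement. Let g(t,s) = #length-t paths at position s with S_1..S_t all ≠ -4.
g(t,s) = g(t-1,s-1) + g(t-1,s+1) for s ≠ -4; g(t,-4) = 0.
t=0: g(0,0)=1
t=1: g(1,-1)=1 g(1,1)=1
t=2: g(2,-2)=1 g(2,0)=2 g(2,2)=1
t=3: g(3,-3)=1 g(3,-1)=3 g(3,1)=3 g(3,3)=1
t=4: g(4,-2)=4 g(4,0)=6 g(4,2)=4 g(4,4)=1
t=5: g(5,-3)=4 g(5,-1)=10 g(5,1)=10 g(5,3)=5 g(5,5)=1
t=6: g(6,-2)=14 g(6,0)=20 g(6,2)=15 g(6,4)=6 g(6,6)=1
t=7: g(7,-3)=14 g(7,-1)=34 g(7,1)=35 g(7,3)=21 g(7,5)=7 g(7,7)=1
t=8: g(8,-2)=48 g(8,0)=69 g(8,2)=56 g(8,4)=28 g(8,6)=8 g(8,8)=1
t=9: g(9,-3)=48 g(9,-1)=117 g(9,1)=125 g(9,3)=84 g(9,5)=36 g(9,7)=9 g(9,9)=1
t=10: g(10,-2)=165 g(10,0)=242 g(10,2)=209 g(10,4)=120 g(10,6)=45 g(10,8)=10 g(10,10)=1
t=11: g(11,-3)=165 g(11,-1)=407 g(11,1)=451 g(11,3)=329 g(11,5)=165 g(11,7)=55 g(11,9)=11 g(11,11)=1
t=12: g(12,-2)=572 g(12,0)=858 g(12,2)=780 g(12,4)=494 g(12,6)=220 g(12,8)=66 g(12,10)=12 g(12,12)=1
t=13: g(13,-3)=572 g(13,-1)=1430 g(13,1)=1638 g(13,3)=1274 g(13,5)=714 g(13,7)=286 g(13,9)=78 g(13,11)=13 g(13,13)=1
Paths never hitting -4: Σ_s g(13,s) = 6006
Paths hitting -4: 2^13 - 6006 = 2186
P = 2186/8192 = 1093/4096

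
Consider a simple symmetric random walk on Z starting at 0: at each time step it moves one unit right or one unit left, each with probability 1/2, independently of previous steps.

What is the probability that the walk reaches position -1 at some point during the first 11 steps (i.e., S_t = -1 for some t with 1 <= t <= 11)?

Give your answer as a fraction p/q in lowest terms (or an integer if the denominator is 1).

Answer: 793/1024

Derivation:
Count via complement. Let g(t,s) = #length-t paths at position s with S_1..S_t all ≠ -1.
g(t,s) = g(t-1,s-1) + g(t-1,s+1) for s ≠ -1; g(t,-1) = 0.
t=0: g(0,0)=1
t=1: g(1,1)=1
t=2: g(2,0)=1 g(2,2)=1
t=3: g(3,1)=2 g(3,3)=1
t=4: g(4,0)=2 g(4,2)=3 g(4,4)=1
t=5: g(5,1)=5 g(5,3)=4 g(5,5)=1
t=6: g(6,0)=5 g(6,2)=9 g(6,4)=5 g(6,6)=1
t=7: g(7,1)=14 g(7,3)=14 g(7,5)=6 g(7,7)=1
t=8: g(8,0)=14 g(8,2)=28 g(8,4)=20 g(8,6)=7 g(8,8)=1
t=9: g(9,1)=42 g(9,3)=48 g(9,5)=27 g(9,7)=8 g(9,9)=1
t=10: g(10,0)=42 g(10,2)=90 g(10,4)=75 g(10,6)=35 g(10,8)=9 g(10,10)=1
t=11: g(11,1)=132 g(11,3)=165 g(11,5)=110 g(11,7)=44 g(11,9)=10 g(11,11)=1
Paths never hitting -1: Σ_s g(11,s) = 462
Paths hitting -1: 2^11 - 462 = 1586
P = 1586/2048 = 793/1024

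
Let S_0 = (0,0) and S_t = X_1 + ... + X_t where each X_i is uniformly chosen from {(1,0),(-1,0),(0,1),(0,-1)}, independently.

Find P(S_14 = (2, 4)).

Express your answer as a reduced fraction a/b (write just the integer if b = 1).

Answer: 3006003/268435456

Derivation:
Let h be the number of horizontal steps (so 14-h are vertical). To end at (2,4) need (h+2)/2 right-steps and ((14-h)+4)/2 up-steps.
Sum over h with 2 ≤ h ≤ 10, h ≡ 0 (mod 2), 14-h ≡ 0 (mod 2):
h=2: C(14,2)·C(2,2)·C(12,8) = 91·1·495 = 45045
h=4: C(14,4)·C(4,3)·C(10,7) = 1001·4·120 = 480480
h=6: C(14,6)·C(6,4)·C(8,6) = 3003·15·28 = 1261260
h=8: C(14,8)·C(8,5)·C(6,5) = 3003·56·6 = 1009008
h=10: C(14,10)·C(10,6)·C(4,4) = 1001·210·1 = 210210
Total favorable: 3006003
Total paths: 4^14 = 268435456
P = 3006003/268435456 = 3006003/268435456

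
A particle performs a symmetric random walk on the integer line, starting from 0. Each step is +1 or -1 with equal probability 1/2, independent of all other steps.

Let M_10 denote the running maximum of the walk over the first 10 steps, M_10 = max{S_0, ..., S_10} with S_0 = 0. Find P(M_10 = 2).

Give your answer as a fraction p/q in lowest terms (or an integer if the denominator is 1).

Answer: 105/512

Derivation:
Let M_10 = max(S_0,...,S_10). Use the reflection principle: for j ≥ 1, #{paths with M_10 ≥ j} = #{S_10 ≥ j} + #{S_10 ≥ j+1}.
By reflection, #{M_10 ≥ 2} = #{S_10 ≥ 2} + #{S_10 ≥ 3} = 386 + 176 = 562.
#{M_10 ≥ 3} = #{S_10 ≥ 3} + #{S_10 ≥ 4} = 176 + 176 = 352.
#{M_10 = 2} = 562 - 352 = 210.
P(M_10 = 2) = 210/1024 = 105/512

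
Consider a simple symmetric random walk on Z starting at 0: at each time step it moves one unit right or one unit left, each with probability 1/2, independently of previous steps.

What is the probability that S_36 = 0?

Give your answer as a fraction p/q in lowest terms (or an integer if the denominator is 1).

Answer: 2268783825/17179869184

Derivation:
To return to 0 after 36 steps: need exactly 18 steps of +1 and 18 of -1.
Favorable paths: C(36,18) = 9075135300
Total paths: 2^36 = 68719476736
P = 9075135300/68719476736 = 2268783825/17179869184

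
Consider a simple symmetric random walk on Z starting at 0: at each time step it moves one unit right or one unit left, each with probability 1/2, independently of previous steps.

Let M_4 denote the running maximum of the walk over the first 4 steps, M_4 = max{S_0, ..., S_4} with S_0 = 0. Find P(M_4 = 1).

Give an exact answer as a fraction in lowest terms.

Let M_4 = max(S_0,...,S_4). Use the reflection principle: for j ≥ 1, #{paths with M_4 ≥ j} = #{S_4 ≥ j} + #{S_4 ≥ j+1}.
By reflection, #{M_4 ≥ 1} = #{S_4 ≥ 1} + #{S_4 ≥ 2} = 5 + 5 = 10.
#{M_4 ≥ 2} = #{S_4 ≥ 2} + #{S_4 ≥ 3} = 5 + 1 = 6.
#{M_4 = 1} = 10 - 6 = 4.
P(M_4 = 1) = 4/16 = 1/4

Answer: 1/4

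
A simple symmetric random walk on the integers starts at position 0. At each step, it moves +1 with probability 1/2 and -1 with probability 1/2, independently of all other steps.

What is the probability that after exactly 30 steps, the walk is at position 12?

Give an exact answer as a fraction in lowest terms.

To reach position 12 after 30 steps: need 21 steps of +1 and 9 of -1.
Favorable paths: C(30,21) = 14307150
Total paths: 2^30 = 1073741824
P = 14307150/1073741824 = 7153575/536870912

Answer: 7153575/536870912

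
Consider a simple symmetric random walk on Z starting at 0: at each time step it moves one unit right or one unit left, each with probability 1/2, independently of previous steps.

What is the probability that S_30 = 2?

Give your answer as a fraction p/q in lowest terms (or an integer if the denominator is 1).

Answer: 145422675/1073741824

Derivation:
To reach position 2 after 30 steps: need 16 steps of +1 and 14 of -1.
Favorable paths: C(30,16) = 145422675
Total paths: 2^30 = 1073741824
P = 145422675/1073741824 = 145422675/1073741824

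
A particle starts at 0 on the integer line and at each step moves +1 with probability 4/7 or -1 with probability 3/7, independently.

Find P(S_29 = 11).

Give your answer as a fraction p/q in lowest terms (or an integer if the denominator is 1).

To reach position 11 after 29 steps: need 20 steps of +1 and 9 steps of -1.
Number of such sequences: C(29,20) = 10015005
Each has probability (4/7)^20 · (3/7)^9 = 21641687369515008/3219905755813179726837607
P = 10015005 · 21641687369515008/3219905755813179726837607 = 30963086744875664670720/459986536544739960976801

Answer: 30963086744875664670720/459986536544739960976801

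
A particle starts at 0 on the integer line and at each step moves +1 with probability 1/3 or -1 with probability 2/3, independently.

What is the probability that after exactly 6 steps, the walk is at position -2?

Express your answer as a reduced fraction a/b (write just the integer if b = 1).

Answer: 80/243

Derivation:
To reach position -2 after 6 steps: need 2 steps of +1 and 4 steps of -1.
Number of such sequences: C(6,2) = 15
Each has probability (1/3)^2 · (2/3)^4 = 16/729
P = 15 · 16/729 = 80/243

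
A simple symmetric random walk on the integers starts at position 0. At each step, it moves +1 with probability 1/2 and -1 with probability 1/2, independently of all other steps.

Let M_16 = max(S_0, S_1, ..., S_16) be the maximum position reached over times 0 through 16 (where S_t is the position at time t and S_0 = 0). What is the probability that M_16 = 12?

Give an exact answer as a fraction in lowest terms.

Let M_16 = max(S_0,...,S_16). Use the reflection principle: for j ≥ 1, #{paths with M_16 ≥ j} = #{S_16 ≥ j} + #{S_16 ≥ j+1}.
By reflection, #{M_16 ≥ 12} = #{S_16 ≥ 12} + #{S_16 ≥ 13} = 137 + 17 = 154.
#{M_16 ≥ 13} = #{S_16 ≥ 13} + #{S_16 ≥ 14} = 17 + 17 = 34.
#{M_16 = 12} = 154 - 34 = 120.
P(M_16 = 12) = 120/65536 = 15/8192

Answer: 15/8192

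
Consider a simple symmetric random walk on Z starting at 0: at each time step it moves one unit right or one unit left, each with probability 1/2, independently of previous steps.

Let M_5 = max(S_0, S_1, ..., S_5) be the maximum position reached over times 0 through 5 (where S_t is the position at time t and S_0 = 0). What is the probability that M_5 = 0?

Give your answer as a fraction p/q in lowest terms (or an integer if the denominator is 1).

Let M_5 = max(S_0,...,S_5). Use the reflection principle: for j ≥ 1, #{paths with M_5 ≥ j} = #{S_5 ≥ j} + #{S_5 ≥ j+1}.
P(M_5 ≥ 0) = 1 since S_0 = 0, so #{M_5 ≥ 0} = 32.
#{M_5 ≥ 1} = #{S_5 ≥ 1} + #{S_5 ≥ 2} = 16 + 6 = 22.
#{M_5 = 0} = 32 - 22 = 10.
P(M_5 = 0) = 10/32 = 5/16

Answer: 5/16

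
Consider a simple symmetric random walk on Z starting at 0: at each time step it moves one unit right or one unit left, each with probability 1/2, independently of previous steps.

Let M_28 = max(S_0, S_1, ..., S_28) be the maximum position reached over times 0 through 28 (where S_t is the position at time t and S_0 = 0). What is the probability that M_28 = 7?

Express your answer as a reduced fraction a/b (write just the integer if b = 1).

Answer: 6561555/134217728

Derivation:
Let M_28 = max(S_0,...,S_28). Use the reflection principle: for j ≥ 1, #{paths with M_28 ≥ j} = #{S_28 ≥ j} + #{S_28 ≥ j+1}.
By reflection, #{M_28 ≥ 7} = #{S_28 ≥ 7} + #{S_28 ≥ 8} = 24821333 + 24821333 = 49642666.
#{M_28 ≥ 8} = #{S_28 ≥ 8} + #{S_28 ≥ 9} = 24821333 + 11698223 = 36519556.
#{M_28 = 7} = 49642666 - 36519556 = 13123110.
P(M_28 = 7) = 13123110/268435456 = 6561555/134217728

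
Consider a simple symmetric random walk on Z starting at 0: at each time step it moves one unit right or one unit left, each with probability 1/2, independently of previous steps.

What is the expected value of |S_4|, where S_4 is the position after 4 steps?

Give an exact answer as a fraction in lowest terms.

Answer: 3/2

Derivation:
S_4 takes values m ≡ 0 (mod 2) with |m| ≤ 4; P(S_4=m) = C(4,(4+m)/2)/2^4.
Total paths: 2^4 = 16
Distribution: P(S=-4)=1/16, P(S=-2)=4/16, P(S=0)=6/16, P(S=2)=4/16, P(S=4)=1/16
E[|S_4|] = Σ_m |m|·P(S_4=m) = 24/16 = 3/2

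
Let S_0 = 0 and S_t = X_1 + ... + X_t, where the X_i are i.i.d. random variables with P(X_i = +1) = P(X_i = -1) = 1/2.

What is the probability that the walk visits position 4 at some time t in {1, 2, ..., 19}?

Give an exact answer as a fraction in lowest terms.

Answer: 11773/32768

Derivation:
Count via complement. Let g(t,s) = #length-t paths at position s with S_1..S_t all ≠ 4.
g(t,s) = g(t-1,s-1) + g(t-1,s+1) for s ≠ 4; g(t,4) = 0.
t=0: g(0,0)=1
t=1: g(1,-1)=1 g(1,1)=1
t=2: g(2,-2)=1 g(2,0)=2 g(2,2)=1
t=3: g(3,-3)=1 g(3,-1)=3 g(3,1)=3 g(3,3)=1
t=4: g(4,-4)=1 g(4,-2)=4 g(4,0)=6 g(4,2)=4
t=5: g(5,-5)=1 g(5,-3)=5 g(5,-1)=10 g(5,1)=10 g(5,3)=4
t=6: g(6,-6)=1 g(6,-4)=6 g(6,-2)=15 g(6,0)=20 g(6,2)=14
t=7: g(7,-7)=1 g(7,-5)=7 g(7,-3)=21 g(7,-1)=35 g(7,1)=34 g(7,3)=14
t=8: g(8,-8)=1 g(8,-6)=8 g(8,-4)=28 g(8,-2)=56 g(8,0)=69 g(8,2)=48
t=9: g(9,-9)=1 g(9,-7)=9 g(9,-5)=36 g(9,-3)=84 g(9,-1)=125 g(9,1)=117 g(9,3)=48
t=10: g(10,-10)=1 g(10,-8)=10 g(10,-6)=45 g(10,-4)=120 g(10,-2)=209 g(10,0)=242 g(10,2)=165
t=11: g(11,-11)=1 g(11,-9)=11 g(11,-7)=55 g(11,-5)=165 g(11,-3)=329 g(11,-1)=451 g(11,1)=407 g(11,3)=165
t=12: g(12,-12)=1 g(12,-10)=12 g(12,-8)=66 g(12,-6)=220 g(12,-4)=494 g(12,-2)=780 g(12,0)=858 g(12,2)=572
t=13: g(13,-13)=1 g(13,-11)=13 g(13,-9)=78 g(13,-7)=286 g(13,-5)=714 g(13,-3)=1274 g(13,-1)=1638 g(13,1)=1430 g(13,3)=572
t=14: g(14,-14)=1 g(14,-12)=14 g(14,-10)=91 g(14,-8)=364 g(14,-6)=1000 g(14,-4)=1988 g(14,-2)=2912 g(14,0)=3068 g(14,2)=2002
t=15: g(15,-15)=1 g(15,-13)=15 g(15,-11)=105 g(15,-9)=455 g(15,-7)=1364 g(15,-5)=2988 g(15,-3)=4900 g(15,-1)=5980 g(15,1)=5070 g(15,3)=2002
t=16: g(16,-16)=1 g(16,-14)=16 g(16,-12)=120 g(16,-10)=560 g(16,-8)=1819 g(16,-6)=4352 g(16,-4)=7888 g(16,-2)=10880 g(16,0)=11050 g(16,2)=7072
t=17: g(17,-17)=1 g(17,-15)=17 g(17,-13)=136 g(17,-11)=680 g(17,-9)=2379 g(17,-7)=6171 g(17,-5)=12240 g(17,-3)=18768 g(17,-1)=21930 g(17,1)=18122 g(17,3)=7072
t=18: g(18,-18)=1 g(18,-16)=18 g(18,-14)=153 g(18,-12)=816 g(18,-10)=3059 g(18,-8)=8550 g(18,-6)=18411 g(18,-4)=31008 g(18,-2)=40698 g(18,0)=40052 g(18,2)=25194
t=19: g(19,-19)=1 g(19,-17)=19 g(19,-15)=171 g(19,-13)=969 g(19,-11)=3875 g(19,-9)=11609 g(19,-7)=26961 g(19,-5)=49419 g(19,-3)=71706 g(19,-1)=80750 g(19,1)=65246 g(19,3)=25194
Paths never hitting 4: Σ_s g(19,s) = 335920
Paths hitting 4: 2^19 - 335920 = 188368
P = 188368/524288 = 11773/32768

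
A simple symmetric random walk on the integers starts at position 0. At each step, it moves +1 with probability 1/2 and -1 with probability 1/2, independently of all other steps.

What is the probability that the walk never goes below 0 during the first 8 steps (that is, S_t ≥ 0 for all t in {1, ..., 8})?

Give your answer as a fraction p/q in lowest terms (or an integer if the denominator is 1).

Answer: 35/128

Derivation:
Let f(t,s) = #length-t paths at position s with S_1..S_t all ≥ 0.
f(t,s) = f(t-1,s-1) + f(t-1,s+1) for s ≥ 0; f(t,s) = 0 for s < 0.
t=0: f(0,0)=1
t=1: f(1,1)=1
t=2: f(2,0)=1 f(2,2)=1
t=3: f(3,1)=2 f(3,3)=1
t=4: f(4,0)=2 f(4,2)=3 f(4,4)=1
t=5: f(5,1)=5 f(5,3)=4 f(5,5)=1
t=6: f(6,0)=5 f(6,2)=9 f(6,4)=5 f(6,6)=1
t=7: f(7,1)=14 f(7,3)=14 f(7,5)=6 f(7,7)=1
t=8: f(8,0)=14 f(8,2)=28 f(8,4)=20 f(8,6)=7 f(8,8)=1
Σ_s f(8,s) = 70
P = 70/256 = 35/128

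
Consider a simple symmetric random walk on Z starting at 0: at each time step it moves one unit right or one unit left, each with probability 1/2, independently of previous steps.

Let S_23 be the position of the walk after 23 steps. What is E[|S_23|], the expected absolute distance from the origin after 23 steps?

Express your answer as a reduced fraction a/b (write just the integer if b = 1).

Answer: 2028117/524288

Derivation:
S_23 takes values m ≡ 1 (mod 2) with |m| ≤ 23; P(S_23=m) = C(23,(23+m)/2)/2^23.
Total paths: 2^23 = 8388608
Distribution: P(S=-23)=1/8388608, P(S=-21)=23/8388608, P(S=-19)=253/8388608, P(S=-17)=1771/8388608, P(S=-15)=8855/8388608, P(S=-13)=33649/8388608, P(S=-11)=100947/8388608, P(S=-9)=245157/8388608, P(S=-7)=490314/8388608, P(S=-5)=817190/8388608, P(S=-3)=1144066/8388608, P(S=-1)=1352078/8388608, P(S=1)=1352078/8388608, P(S=3)=1144066/8388608, P(S=5)=817190/8388608, P(S=7)=490314/8388608, P(S=9)=245157/8388608, P(S=11)=100947/8388608, P(S=13)=33649/8388608, P(S=15)=8855/8388608, P(S=17)=1771/8388608, P(S=19)=253/8388608, P(S=21)=23/8388608, P(S=23)=1/8388608
E[|S_23|] = Σ_m |m|·P(S_23=m) = 32449872/8388608 = 2028117/524288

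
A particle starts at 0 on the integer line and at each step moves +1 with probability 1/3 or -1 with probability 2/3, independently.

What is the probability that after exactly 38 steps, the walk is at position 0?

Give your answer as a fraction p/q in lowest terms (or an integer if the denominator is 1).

Answer: 6177032555724800/450283905890997363

Derivation:
To be at 0 after 38 steps: need exactly 19 steps of +1 and 19 of -1.
Number of such sequences: C(38,19) = 35345263800
Each has probability (1/3)^19 · (2/3)^19 = 524288/1350851717672992089
P = 35345263800 · 524288/1350851717672992089 = 6177032555724800/450283905890997363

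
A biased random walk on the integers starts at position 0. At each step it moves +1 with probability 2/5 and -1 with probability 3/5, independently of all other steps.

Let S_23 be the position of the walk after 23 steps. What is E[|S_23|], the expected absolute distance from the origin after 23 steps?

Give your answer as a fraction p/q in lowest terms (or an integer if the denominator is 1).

Answer: 13028720725784579/2384185791015625

Derivation:
S_23 takes values m ≡ 1 (mod 2) with |m| ≤ 23; P(S_23=m) = C(23,(23+m)/2) · (2/5)^((23+m)/2) · (3/5)^((23-m)/2).
Distribution: P(S=-23)=94143178827/11920928955078125, P(S=-21)=1443528742014/11920928955078125, P(S=-19)=10585877441436/11920928955078125, P(S=-17)=49400761393368/11920928955078125, P(S=-15)=32933840928912/2384185791015625, P(S=-13)=417161985099552/11920928955078125, P(S=-11)=834323970199104/11920928955078125, P(S=-9)=1350810237465216/11920928955078125, P(S=-7)=1801080316620288/11920928955078125, P(S=-5)=400240070360064/2384185791015625, P(S=-3)=1867786995013632/11920928955078125, P(S=-1)=1471589753647104/11920928955078125, P(S=1)=981059835764736/11920928955078125, P(S=3)=553418368892928/11920928955078125, P(S=5)=52706511323136/2384185791015625, P(S=7)=105413022646272/11920928955078125, P(S=9)=35137674215424/11920928955078125, P(S=11)=9645636059136/11920928955078125, P(S=13)=2143474679808/11920928955078125, P(S=15)=75209637888/2384185791015625, P(S=17)=50139758592/11920928955078125, P(S=19)=4775215104/11920928955078125, P(S=21)=289406976/11920928955078125, P(S=23)=8388608/11920928955078125
E[|S_23|] = Σ_m |m|·P(S_23=m) = 13028720725784579/2384185791015625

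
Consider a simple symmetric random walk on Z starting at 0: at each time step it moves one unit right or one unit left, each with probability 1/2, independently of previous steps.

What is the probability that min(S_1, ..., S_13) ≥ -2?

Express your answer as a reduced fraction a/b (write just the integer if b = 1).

Answer: 4719/8192

Derivation:
Let f(t,s) = #length-t paths at position s with S_1..S_t all ≥ -2.
f(t,s) = f(t-1,s-1) + f(t-1,s+1) for s ≥ -2; f(t,s) = 0 for s < -2.
t=0: f(0,0)=1
t=1: f(1,-1)=1 f(1,1)=1
t=2: f(2,-2)=1 f(2,0)=2 f(2,2)=1
t=3: f(3,-1)=3 f(3,1)=3 f(3,3)=1
t=4: f(4,-2)=3 f(4,0)=6 f(4,2)=4 f(4,4)=1
t=5: f(5,-1)=9 f(5,1)=10 f(5,3)=5 f(5,5)=1
t=6: f(6,-2)=9 f(6,0)=19 f(6,2)=15 f(6,4)=6 f(6,6)=1
t=7: f(7,-1)=28 f(7,1)=34 f(7,3)=21 f(7,5)=7 f(7,7)=1
t=8: f(8,-2)=28 f(8,0)=62 f(8,2)=55 f(8,4)=28 f(8,6)=8 f(8,8)=1
t=9: f(9,-1)=90 f(9,1)=117 f(9,3)=83 f(9,5)=36 f(9,7)=9 f(9,9)=1
t=10: f(10,-2)=90 f(10,0)=207 f(10,2)=200 f(10,4)=119 f(10,6)=45 f(10,8)=10 f(10,10)=1
t=11: f(11,-1)=297 f(11,1)=407 f(11,3)=319 f(11,5)=164 f(11,7)=55 f(11,9)=11 f(11,11)=1
t=12: f(12,-2)=297 f(12,0)=704 f(12,2)=726 f(12,4)=483 f(12,6)=219 f(12,8)=66 f(12,10)=12 f(12,12)=1
t=13: f(13,-1)=1001 f(13,1)=1430 f(13,3)=1209 f(13,5)=702 f(13,7)=285 f(13,9)=78 f(13,11)=13 f(13,13)=1
Σ_s f(13,s) = 4719
P = 4719/8192 = 4719/8192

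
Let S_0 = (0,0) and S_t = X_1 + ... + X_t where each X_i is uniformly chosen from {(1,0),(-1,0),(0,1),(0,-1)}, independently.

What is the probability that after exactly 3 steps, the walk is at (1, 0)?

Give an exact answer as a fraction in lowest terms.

Let h be the number of horizontal steps (so 3-h are vertical). To end at (1,0) need (h+1)/2 right-steps and ((3-h)+0)/2 up-steps.
Sum over h with 1 ≤ h ≤ 3, h ≡ 1 (mod 2), 3-h ≡ 0 (mod 2):
h=1: C(3,1)·C(1,1)·C(2,1) = 3·1·2 = 6
h=3: C(3,3)·C(3,2)·C(0,0) = 1·3·1 = 3
Total favorable: 9
Total paths: 4^3 = 64
P = 9/64 = 9/64

Answer: 9/64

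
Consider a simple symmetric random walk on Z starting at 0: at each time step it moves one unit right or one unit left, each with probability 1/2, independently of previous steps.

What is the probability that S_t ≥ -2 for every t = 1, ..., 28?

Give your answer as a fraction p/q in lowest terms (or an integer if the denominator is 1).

Let f(t,s) = #length-t paths at position s with S_1..S_t all ≥ -2.
f(t,s) = f(t-1,s-1) + f(t-1,s+1) for s ≥ -2; f(t,s) = 0 for s < -2.
t=0: f(0,0)=1
t=1: f(1,-1)=1 f(1,1)=1
t=2: f(2,-2)=1 f(2,0)=2 f(2,2)=1
t=3: f(3,-1)=3 f(3,1)=3 f(3,3)=1
t=4: f(4,-2)=3 f(4,0)=6 f(4,2)=4 f(4,4)=1
t=5: f(5,-1)=9 f(5,1)=10 f(5,3)=5 f(5,5)=1
t=6: f(6,-2)=9 f(6,0)=19 f(6,2)=15 f(6,4)=6 f(6,6)=1
t=7: f(7,-1)=28 f(7,1)=34 f(7,3)=21 f(7,5)=7 f(7,7)=1
t=8: f(8,-2)=28 f(8,0)=62 f(8,2)=55 f(8,4)=28 f(8,6)=8 f(8,8)=1
t=9: f(9,-1)=90 f(9,1)=117 f(9,3)=83 f(9,5)=36 f(9,7)=9 f(9,9)=1
t=10: f(10,-2)=90 f(10,0)=207 f(10,2)=200 f(10,4)=119 f(10,6)=45 f(10,8)=10 f(10,10)=1
t=11: f(11,-1)=297 f(11,1)=407 f(11,3)=319 f(11,5)=164 f(11,7)=55 f(11,9)=11 f(11,11)=1
t=12: f(12,-2)=297 f(12,0)=704 f(12,2)=726 f(12,4)=483 f(12,6)=219 f(12,8)=66 f(12,10)=12 f(12,12)=1
t=13: f(13,-1)=1001 f(13,1)=1430 f(13,3)=1209 f(13,5)=702 f(13,7)=285 f(13,9)=78 f(13,11)=13 f(13,13)=1
t=14: f(14,-2)=1001 f(14,0)=2431 f(14,2)=2639 f(14,4)=1911 f(14,6)=987 f(14,8)=363 f(14,10)=91 f(14,12)=14 f(14,14)=1
t=15: f(15,-1)=3432 f(15,1)=5070 f(15,3)=4550 f(15,5)=2898 f(15,7)=1350 f(15,9)=454 f(15,11)=105 f(15,13)=15 f(15,15)=1
t=16: f(16,-2)=3432 f(16,0)=8502 f(16,2)=9620 f(16,4)=7448 f(16,6)=4248 f(16,8)=1804 f(16,10)=559 f(16,12)=120 f(16,14)=16 f(16,16)=1
t=17: f(17,-1)=11934 f(17,1)=18122 f(17,3)=17068 f(17,5)=11696 f(17,7)=6052 f(17,9)=2363 f(17,11)=679 f(17,13)=136 f(17,15)=17 f(17,17)=1
t=18: f(18,-2)=11934 f(18,0)=30056 f(18,2)=35190 f(18,4)=28764 f(18,6)=17748 f(18,8)=8415 f(18,10)=3042 f(18,12)=815 f(18,14)=153 f(18,16)=18 f(18,18)=1
t=19: f(19,-1)=41990 f(19,1)=65246 f(19,3)=63954 f(19,5)=46512 f(19,7)=26163 f(19,9)=11457 f(19,11)=3857 f(19,13)=968 f(19,15)=171 f(19,17)=19 f(19,19)=1
t=20: f(20,-2)=41990 f(20,0)=107236 f(20,2)=129200 f(20,4)=110466 f(20,6)=72675 f(20,8)=37620 f(20,10)=15314 f(20,12)=4825 f(20,14)=1139 f(20,16)=190 f(20,18)=20 f(20,20)=1
t=21: f(21,-1)=149226 f(21,1)=236436 f(21,3)=239666 f(21,5)=183141 f(21,7)=110295 f(21,9)=52934 f(21,11)=20139 f(21,13)=5964 f(21,15)=1329 f(21,17)=210 f(21,19)=21 f(21,21)=1
t=22: f(22,-2)=149226 f(22,0)=385662 f(22,2)=476102 f(22,4)=422807 f(22,6)=293436 f(22,8)=163229 f(22,10)=73073 f(22,12)=26103 f(22,14)=7293 f(22,16)=1539 f(22,18)=231 f(22,20)=22 f(22,22)=1
t=23: f(23,-1)=534888 f(23,1)=861764 f(23,3)=898909 f(23,5)=716243 f(23,7)=456665 f(23,9)=236302 f(23,11)=99176 f(23,13)=33396 f(23,15)=8832 f(23,17)=1770 f(23,19)=253 f(23,21)=23 f(23,23)=1
t=24: f(24,-2)=534888 f(24,0)=1396652 f(24,2)=1760673 f(24,4)=1615152 f(24,6)=1172908 f(24,8)=692967 f(24,10)=335478 f(24,12)=132572 f(24,14)=42228 f(24,16)=10602 f(24,18)=2023 f(24,20)=276 f(24,22)=24 f(24,24)=1
t=25: f(25,-1)=1931540 f(25,1)=3157325 f(25,3)=3375825 f(25,5)=2788060 f(25,7)=1865875 f(25,9)=1028445 f(25,11)=468050 f(25,13)=174800 f(25,15)=52830 f(25,17)=12625 f(25,19)=2299 f(25,21)=300 f(25,23)=25 f(25,25)=1
t=26: f(26,-2)=1931540 f(26,0)=5088865 f(26,2)=6533150 f(26,4)=6163885 f(26,6)=4653935 f(26,8)=2894320 f(26,10)=1496495 f(26,12)=642850 f(26,14)=227630 f(26,16)=65455 f(26,18)=14924 f(26,20)=2599 f(26,22)=325 f(26,24)=26 f(26,26)=1
t=27: f(27,-1)=7020405 f(27,1)=11622015 f(27,3)=12697035 f(27,5)=10817820 f(27,7)=7548255 f(27,9)=4390815 f(27,11)=2139345 f(27,13)=870480 f(27,15)=293085 f(27,17)=80379 f(27,19)=17523 f(27,21)=2924 f(27,23)=351 f(27,25)=27 f(27,27)=1
t=28: f(28,-2)=7020405 f(28,0)=18642420 f(28,2)=24319050 f(28,4)=23514855 f(28,6)=18366075 f(28,8)=11939070 f(28,10)=6530160 f(28,12)=3009825 f(28,14)=1163565 f(28,16)=373464 f(28,18)=97902 f(28,20)=20447 f(28,22)=3275 f(28,24)=378 f(28,26)=28 f(28,28)=1
Σ_s f(28,s) = 115000920
P = 115000920/268435456 = 14375115/33554432

Answer: 14375115/33554432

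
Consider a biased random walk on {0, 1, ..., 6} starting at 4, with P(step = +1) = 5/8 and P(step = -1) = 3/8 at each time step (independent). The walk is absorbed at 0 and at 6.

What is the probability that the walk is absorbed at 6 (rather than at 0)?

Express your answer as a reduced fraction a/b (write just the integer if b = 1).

Answer: 850/931

Derivation:
Biased walk: p = 5/8, q = 3/8, r = q/p = 3/5
Gambler's ruin: P(hit 6 before 0 | start at 4) = (1 - r^a)/(1 - r^N)
r^4 = 81/625; r^6 = 729/15625
P = (1 - 81/625) / (1 - 729/15625) = 544/625 / 14896/15625 = 850/931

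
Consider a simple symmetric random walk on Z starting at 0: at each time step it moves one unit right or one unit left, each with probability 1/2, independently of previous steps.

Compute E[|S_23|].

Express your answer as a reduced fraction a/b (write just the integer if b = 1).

Answer: 2028117/524288

Derivation:
S_23 takes values m ≡ 1 (mod 2) with |m| ≤ 23; P(S_23=m) = C(23,(23+m)/2)/2^23.
Total paths: 2^23 = 8388608
Distribution: P(S=-23)=1/8388608, P(S=-21)=23/8388608, P(S=-19)=253/8388608, P(S=-17)=1771/8388608, P(S=-15)=8855/8388608, P(S=-13)=33649/8388608, P(S=-11)=100947/8388608, P(S=-9)=245157/8388608, P(S=-7)=490314/8388608, P(S=-5)=817190/8388608, P(S=-3)=1144066/8388608, P(S=-1)=1352078/8388608, P(S=1)=1352078/8388608, P(S=3)=1144066/8388608, P(S=5)=817190/8388608, P(S=7)=490314/8388608, P(S=9)=245157/8388608, P(S=11)=100947/8388608, P(S=13)=33649/8388608, P(S=15)=8855/8388608, P(S=17)=1771/8388608, P(S=19)=253/8388608, P(S=21)=23/8388608, P(S=23)=1/8388608
E[|S_23|] = Σ_m |m|·P(S_23=m) = 32449872/8388608 = 2028117/524288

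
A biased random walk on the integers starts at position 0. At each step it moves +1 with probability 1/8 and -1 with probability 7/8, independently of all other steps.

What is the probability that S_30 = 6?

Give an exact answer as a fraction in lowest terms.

Answer: 1197177568165713225/1237940039285380274899124224

Derivation:
To reach position 6 after 30 steps: need 18 steps of +1 and 12 steps of -1.
Number of such sequences: C(30,18) = 86493225
Each has probability (1/8)^18 · (7/8)^12 = 13841287201/1237940039285380274899124224
P = 86493225 · 13841287201/1237940039285380274899124224 = 1197177568165713225/1237940039285380274899124224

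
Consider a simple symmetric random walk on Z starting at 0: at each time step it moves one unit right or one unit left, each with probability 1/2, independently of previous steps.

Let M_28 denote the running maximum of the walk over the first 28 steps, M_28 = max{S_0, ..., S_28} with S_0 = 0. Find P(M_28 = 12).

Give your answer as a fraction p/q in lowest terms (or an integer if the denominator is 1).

Answer: 3108105/268435456

Derivation:
Let M_28 = max(S_0,...,S_28). Use the reflection principle: for j ≥ 1, #{paths with M_28 ≥ j} = #{S_28 ≥ j} + #{S_28 ≥ j+1}.
By reflection, #{M_28 ≥ 12} = #{S_28 ≥ 12} + #{S_28 ≥ 13} = 4791323 + 1683218 = 6474541.
#{M_28 ≥ 13} = #{S_28 ≥ 13} + #{S_28 ≥ 14} = 1683218 + 1683218 = 3366436.
#{M_28 = 12} = 6474541 - 3366436 = 3108105.
P(M_28 = 12) = 3108105/268435456 = 3108105/268435456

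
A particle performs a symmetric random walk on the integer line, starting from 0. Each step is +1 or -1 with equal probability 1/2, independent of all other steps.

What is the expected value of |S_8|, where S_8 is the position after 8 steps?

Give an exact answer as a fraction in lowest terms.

S_8 takes values m ≡ 0 (mod 2) with |m| ≤ 8; P(S_8=m) = C(8,(8+m)/2)/2^8.
Total paths: 2^8 = 256
Distribution: P(S=-8)=1/256, P(S=-6)=8/256, P(S=-4)=28/256, P(S=-2)=56/256, P(S=0)=70/256, P(S=2)=56/256, P(S=4)=28/256, P(S=6)=8/256, P(S=8)=1/256
E[|S_8|] = Σ_m |m|·P(S_8=m) = 560/256 = 35/16

Answer: 35/16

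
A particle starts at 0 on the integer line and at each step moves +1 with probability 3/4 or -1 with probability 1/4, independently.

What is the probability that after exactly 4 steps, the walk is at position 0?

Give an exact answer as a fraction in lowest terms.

To reach position 0 after 4 steps: need 2 steps of +1 and 2 steps of -1.
Number of such sequences: C(4,2) = 6
Each has probability (3/4)^2 · (1/4)^2 = 9/256
P = 6 · 9/256 = 27/128

Answer: 27/128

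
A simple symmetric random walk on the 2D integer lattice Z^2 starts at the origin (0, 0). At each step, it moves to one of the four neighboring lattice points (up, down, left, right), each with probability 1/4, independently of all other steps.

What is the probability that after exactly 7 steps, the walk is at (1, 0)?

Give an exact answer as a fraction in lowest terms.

Answer: 1225/16384

Derivation:
Let h be the number of horizontal steps (so 7-h are vertical). To end at (1,0) need (h+1)/2 right-steps and ((7-h)+0)/2 up-steps.
Sum over h with 1 ≤ h ≤ 7, h ≡ 1 (mod 2), 7-h ≡ 0 (mod 2):
h=1: C(7,1)·C(1,1)·C(6,3) = 7·1·20 = 140
h=3: C(7,3)·C(3,2)·C(4,2) = 35·3·6 = 630
h=5: C(7,5)·C(5,3)·C(2,1) = 21·10·2 = 420
h=7: C(7,7)·C(7,4)·C(0,0) = 1·35·1 = 35
Total favorable: 1225
Total paths: 4^7 = 16384
P = 1225/16384 = 1225/16384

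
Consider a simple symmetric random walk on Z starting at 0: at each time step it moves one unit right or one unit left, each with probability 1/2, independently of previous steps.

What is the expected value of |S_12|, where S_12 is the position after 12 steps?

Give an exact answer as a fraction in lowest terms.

S_12 takes values m ≡ 0 (mod 2) with |m| ≤ 12; P(S_12=m) = C(12,(12+m)/2)/2^12.
Total paths: 2^12 = 4096
Distribution: P(S=-12)=1/4096, P(S=-10)=12/4096, P(S=-8)=66/4096, P(S=-6)=220/4096, P(S=-4)=495/4096, P(S=-2)=792/4096, P(S=0)=924/4096, P(S=2)=792/4096, P(S=4)=495/4096, P(S=6)=220/4096, P(S=8)=66/4096, P(S=10)=12/4096, P(S=12)=1/4096
E[|S_12|] = Σ_m |m|·P(S_12=m) = 11088/4096 = 693/256

Answer: 693/256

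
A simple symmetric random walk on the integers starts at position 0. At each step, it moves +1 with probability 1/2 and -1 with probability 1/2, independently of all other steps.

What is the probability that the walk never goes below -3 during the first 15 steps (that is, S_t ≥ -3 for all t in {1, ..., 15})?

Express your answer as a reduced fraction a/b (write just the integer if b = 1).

Answer: 715/1024

Derivation:
Let f(t,s) = #length-t paths at position s with S_1..S_t all ≥ -3.
f(t,s) = f(t-1,s-1) + f(t-1,s+1) for s ≥ -3; f(t,s) = 0 for s < -3.
t=0: f(0,0)=1
t=1: f(1,-1)=1 f(1,1)=1
t=2: f(2,-2)=1 f(2,0)=2 f(2,2)=1
t=3: f(3,-3)=1 f(3,-1)=3 f(3,1)=3 f(3,3)=1
t=4: f(4,-2)=4 f(4,0)=6 f(4,2)=4 f(4,4)=1
t=5: f(5,-3)=4 f(5,-1)=10 f(5,1)=10 f(5,3)=5 f(5,5)=1
t=6: f(6,-2)=14 f(6,0)=20 f(6,2)=15 f(6,4)=6 f(6,6)=1
t=7: f(7,-3)=14 f(7,-1)=34 f(7,1)=35 f(7,3)=21 f(7,5)=7 f(7,7)=1
t=8: f(8,-2)=48 f(8,0)=69 f(8,2)=56 f(8,4)=28 f(8,6)=8 f(8,8)=1
t=9: f(9,-3)=48 f(9,-1)=117 f(9,1)=125 f(9,3)=84 f(9,5)=36 f(9,7)=9 f(9,9)=1
t=10: f(10,-2)=165 f(10,0)=242 f(10,2)=209 f(10,4)=120 f(10,6)=45 f(10,8)=10 f(10,10)=1
t=11: f(11,-3)=165 f(11,-1)=407 f(11,1)=451 f(11,3)=329 f(11,5)=165 f(11,7)=55 f(11,9)=11 f(11,11)=1
t=12: f(12,-2)=572 f(12,0)=858 f(12,2)=780 f(12,4)=494 f(12,6)=220 f(12,8)=66 f(12,10)=12 f(12,12)=1
t=13: f(13,-3)=572 f(13,-1)=1430 f(13,1)=1638 f(13,3)=1274 f(13,5)=714 f(13,7)=286 f(13,9)=78 f(13,11)=13 f(13,13)=1
t=14: f(14,-2)=2002 f(14,0)=3068 f(14,2)=2912 f(14,4)=1988 f(14,6)=1000 f(14,8)=364 f(14,10)=91 f(14,12)=14 f(14,14)=1
t=15: f(15,-3)=2002 f(15,-1)=5070 f(15,1)=5980 f(15,3)=4900 f(15,5)=2988 f(15,7)=1364 f(15,9)=455 f(15,11)=105 f(15,13)=15 f(15,15)=1
Σ_s f(15,s) = 22880
P = 22880/32768 = 715/1024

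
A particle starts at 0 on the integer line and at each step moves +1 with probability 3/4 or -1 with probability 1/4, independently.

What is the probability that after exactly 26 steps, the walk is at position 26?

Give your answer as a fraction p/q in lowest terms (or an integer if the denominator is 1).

Answer: 2541865828329/4503599627370496

Derivation:
To reach position 26 after 26 steps: need 26 steps of +1 and 0 steps of -1.
Number of such sequences: C(26,26) = 1
Each has probability (3/4)^26 · (1/4)^0 = 2541865828329/4503599627370496
P = 1 · 2541865828329/4503599627370496 = 2541865828329/4503599627370496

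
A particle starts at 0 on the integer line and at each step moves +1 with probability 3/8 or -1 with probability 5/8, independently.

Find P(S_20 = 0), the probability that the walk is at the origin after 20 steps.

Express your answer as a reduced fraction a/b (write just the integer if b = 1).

To be at 0 after 20 steps: need exactly 10 steps of +1 and 10 of -1.
Number of such sequences: C(20,10) = 184756
Each has probability (3/8)^10 · (5/8)^10 = 576650390625/1152921504606846976
P = 184756 · 576650390625/1152921504606846976 = 26634904892578125/288230376151711744

Answer: 26634904892578125/288230376151711744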